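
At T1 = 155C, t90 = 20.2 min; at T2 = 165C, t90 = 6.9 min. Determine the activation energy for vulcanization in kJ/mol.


T1 = 428.15 K, T2 = 438.15 K
1/T1 - 1/T2 = 5.3307e-05
ln(t1/t2) = ln(20.2/6.9) = 1.0742
Ea = 8.314 * 1.0742 / 5.3307e-05 = 167532.1811 J/mol
Ea = 167.53 kJ/mol

167.53 kJ/mol


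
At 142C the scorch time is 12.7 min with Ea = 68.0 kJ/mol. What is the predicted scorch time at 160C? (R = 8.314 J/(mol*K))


Convert temperatures: T1 = 142 + 273.15 = 415.15 K, T2 = 160 + 273.15 = 433.15 K
ts2_new = 12.7 * exp(68000 / 8.314 * (1/433.15 - 1/415.15))
1/T2 - 1/T1 = -1.0010e-04
ts2_new = 5.6 min

5.6 min


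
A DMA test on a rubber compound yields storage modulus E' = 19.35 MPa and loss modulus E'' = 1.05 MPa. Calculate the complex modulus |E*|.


|E*| = sqrt(E'^2 + E''^2)
= sqrt(19.35^2 + 1.05^2)
= sqrt(374.4225 + 1.1025)
= 19.378 MPa

19.378 MPa


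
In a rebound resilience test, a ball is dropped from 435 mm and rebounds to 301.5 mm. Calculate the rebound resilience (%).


Resilience = h_rebound / h_drop * 100
= 301.5 / 435 * 100
= 69.3%

69.3%


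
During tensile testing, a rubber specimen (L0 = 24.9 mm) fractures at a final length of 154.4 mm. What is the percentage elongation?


Elongation = (Lf - L0) / L0 * 100
= (154.4 - 24.9) / 24.9 * 100
= 129.5 / 24.9 * 100
= 520.1%

520.1%


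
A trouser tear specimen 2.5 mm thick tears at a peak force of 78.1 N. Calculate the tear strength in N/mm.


Tear strength = force / thickness
= 78.1 / 2.5
= 31.24 N/mm

31.24 N/mm


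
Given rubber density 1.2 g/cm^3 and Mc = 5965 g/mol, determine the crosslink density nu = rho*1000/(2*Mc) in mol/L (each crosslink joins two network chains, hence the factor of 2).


nu = rho * 1000 / (2 * Mc)
nu = 1.2 * 1000 / (2 * 5965)
nu = 1200.0 / 11930
nu = 0.1006 mol/L

0.1006 mol/L


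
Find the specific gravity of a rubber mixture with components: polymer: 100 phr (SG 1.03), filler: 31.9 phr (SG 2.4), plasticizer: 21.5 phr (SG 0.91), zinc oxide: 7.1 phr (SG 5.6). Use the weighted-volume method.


Sum of weights = 160.5
Volume contributions:
  polymer: 100/1.03 = 97.0874
  filler: 31.9/2.4 = 13.2917
  plasticizer: 21.5/0.91 = 23.6264
  zinc oxide: 7.1/5.6 = 1.2679
Sum of volumes = 135.2733
SG = 160.5 / 135.2733 = 1.186

SG = 1.186


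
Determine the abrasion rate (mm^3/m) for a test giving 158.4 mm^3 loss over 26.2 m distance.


Rate = volume_loss / distance
= 158.4 / 26.2
= 6.046 mm^3/m

6.046 mm^3/m


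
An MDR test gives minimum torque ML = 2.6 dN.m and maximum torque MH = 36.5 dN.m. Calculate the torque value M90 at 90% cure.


M90 = ML + 0.9 * (MH - ML)
M90 = 2.6 + 0.9 * (36.5 - 2.6)
M90 = 2.6 + 0.9 * 33.9
M90 = 33.11 dN.m

33.11 dN.m


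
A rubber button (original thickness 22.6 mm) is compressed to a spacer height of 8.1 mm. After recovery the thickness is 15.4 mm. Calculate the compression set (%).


CS = (t0 - recovered) / (t0 - ts) * 100
= (22.6 - 15.4) / (22.6 - 8.1) * 100
= 7.2 / 14.5 * 100
= 49.7%

49.7%


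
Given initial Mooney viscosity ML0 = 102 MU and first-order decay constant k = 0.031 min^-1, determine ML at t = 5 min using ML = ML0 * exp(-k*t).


ML = ML0 * exp(-k * t)
ML = 102 * exp(-0.031 * 5)
ML = 102 * 0.8564
ML = 87.35 MU

87.35 MU


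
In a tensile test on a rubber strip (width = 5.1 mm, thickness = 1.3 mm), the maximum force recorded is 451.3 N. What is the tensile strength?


Area = width * thickness = 5.1 * 1.3 = 6.63 mm^2
TS = force / area = 451.3 / 6.63 = 68.07 MPa

68.07 MPa


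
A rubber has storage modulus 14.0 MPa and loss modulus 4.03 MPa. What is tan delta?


tan delta = E'' / E'
= 4.03 / 14.0
= 0.2879

tan delta = 0.2879


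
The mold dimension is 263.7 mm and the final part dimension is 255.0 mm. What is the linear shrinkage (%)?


Shrinkage = (mold - part) / mold * 100
= (263.7 - 255.0) / 263.7 * 100
= 8.7 / 263.7 * 100
= 3.3%

3.3%


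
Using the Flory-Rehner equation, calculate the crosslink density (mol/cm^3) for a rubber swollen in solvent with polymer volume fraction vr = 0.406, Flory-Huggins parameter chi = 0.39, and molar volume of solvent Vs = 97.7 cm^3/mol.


ln(1 - vr) = ln(1 - 0.406) = -0.5209
Numerator = -((-0.5209) + 0.406 + 0.39 * 0.406^2) = 0.0506
Denominator = 97.7 * (0.406^(1/3) - 0.406/2) = 52.5110
nu = 0.0506 / 52.5110 = 9.6342e-04 mol/cm^3

9.6342e-04 mol/cm^3


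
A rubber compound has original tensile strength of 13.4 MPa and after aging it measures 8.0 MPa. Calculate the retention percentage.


Retention = aged / original * 100
= 8.0 / 13.4 * 100
= 59.7%

59.7%


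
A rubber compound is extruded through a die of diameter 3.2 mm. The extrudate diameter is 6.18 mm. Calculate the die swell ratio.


Die swell ratio = D_extrudate / D_die
= 6.18 / 3.2
= 1.931

Die swell = 1.931


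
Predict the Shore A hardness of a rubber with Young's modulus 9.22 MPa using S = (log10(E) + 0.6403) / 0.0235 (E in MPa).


log10(E) = 0.0235*S - 0.6403  =>  S = (log10(E) + 0.6403) / 0.0235
log10(9.22) = 0.964731
S = (0.964731 + 0.6403) / 0.0235 = 1.605031 / 0.0235
S = 68.3

Shore A = 68.3


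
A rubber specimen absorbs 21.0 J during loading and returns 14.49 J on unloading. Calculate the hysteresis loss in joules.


Hysteresis loss = loading - unloading
= 21.0 - 14.49
= 6.51 J

6.51 J


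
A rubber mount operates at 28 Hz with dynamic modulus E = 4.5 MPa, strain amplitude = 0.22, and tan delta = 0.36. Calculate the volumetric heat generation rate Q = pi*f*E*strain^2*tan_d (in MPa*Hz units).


Q = pi * f * E * strain^2 * tan_d
= pi * 28 * 4.5 * 0.22^2 * 0.36
= pi * 28 * 4.5 * 0.0484 * 0.36
= 6.8971

Q = 6.8971


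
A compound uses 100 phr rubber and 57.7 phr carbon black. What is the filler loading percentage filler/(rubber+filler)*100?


Filler % = filler / (rubber + filler) * 100
= 57.7 / (100 + 57.7) * 100
= 57.7 / 157.7 * 100
= 36.59%

36.59%


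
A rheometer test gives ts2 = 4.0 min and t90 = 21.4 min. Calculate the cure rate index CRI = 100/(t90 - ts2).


CRI = 100 / (t90 - ts2)
= 100 / (21.4 - 4.0)
= 100 / 17.4
= 5.75 min^-1

5.75 min^-1


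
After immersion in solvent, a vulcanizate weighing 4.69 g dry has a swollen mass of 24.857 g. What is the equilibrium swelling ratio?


Q = W_swollen / W_dry
Q = 24.857 / 4.69
Q = 5.3

Q = 5.3


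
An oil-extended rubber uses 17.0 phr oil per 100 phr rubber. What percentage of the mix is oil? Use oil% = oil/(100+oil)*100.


Oil % = oil / (100 + oil) * 100
= 17.0 / (100 + 17.0) * 100
= 17.0 / 117.0 * 100
= 14.53%

14.53%


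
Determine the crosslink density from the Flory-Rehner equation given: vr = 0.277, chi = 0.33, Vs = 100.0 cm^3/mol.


ln(1 - vr) = ln(1 - 0.277) = -0.3243
Numerator = -((-0.3243) + 0.277 + 0.33 * 0.277^2) = 0.0220
Denominator = 100.0 * (0.277^(1/3) - 0.277/2) = 51.3368
nu = 0.0220 / 51.3368 = 4.2904e-04 mol/cm^3

4.2904e-04 mol/cm^3


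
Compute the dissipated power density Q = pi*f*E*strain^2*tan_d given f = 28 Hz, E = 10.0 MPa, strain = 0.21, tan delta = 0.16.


Q = pi * f * E * strain^2 * tan_d
= pi * 28 * 10.0 * 0.21^2 * 0.16
= pi * 28 * 10.0 * 0.0441 * 0.16
= 6.2068

Q = 6.2068


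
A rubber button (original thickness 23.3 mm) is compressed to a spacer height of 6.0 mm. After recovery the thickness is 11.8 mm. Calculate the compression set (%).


CS = (t0 - recovered) / (t0 - ts) * 100
= (23.3 - 11.8) / (23.3 - 6.0) * 100
= 11.5 / 17.3 * 100
= 66.5%

66.5%


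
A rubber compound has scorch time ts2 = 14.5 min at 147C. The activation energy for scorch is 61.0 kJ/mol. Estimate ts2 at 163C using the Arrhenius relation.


Convert temperatures: T1 = 147 + 273.15 = 420.15 K, T2 = 163 + 273.15 = 436.15 K
ts2_new = 14.5 * exp(61000 / 8.314 * (1/436.15 - 1/420.15))
1/T2 - 1/T1 = -8.7313e-05
ts2_new = 7.64 min

7.64 min


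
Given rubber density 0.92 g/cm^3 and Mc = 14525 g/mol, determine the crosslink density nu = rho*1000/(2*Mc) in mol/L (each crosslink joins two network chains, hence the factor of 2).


nu = rho * 1000 / (2 * Mc)
nu = 0.92 * 1000 / (2 * 14525)
nu = 920.0 / 29050
nu = 0.0317 mol/L

0.0317 mol/L


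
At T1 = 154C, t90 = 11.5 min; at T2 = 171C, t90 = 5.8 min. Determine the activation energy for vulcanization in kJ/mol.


T1 = 427.15 K, T2 = 444.15 K
1/T1 - 1/T2 = 8.9606e-05
ln(t1/t2) = ln(11.5/5.8) = 0.6845
Ea = 8.314 * 0.6845 / 8.9606e-05 = 63509.3582 J/mol
Ea = 63.51 kJ/mol

63.51 kJ/mol


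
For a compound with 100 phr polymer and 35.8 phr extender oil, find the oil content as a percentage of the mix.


Oil % = oil / (100 + oil) * 100
= 35.8 / (100 + 35.8) * 100
= 35.8 / 135.8 * 100
= 26.36%

26.36%


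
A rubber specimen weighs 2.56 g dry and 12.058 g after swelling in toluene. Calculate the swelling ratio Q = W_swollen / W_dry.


Q = W_swollen / W_dry
Q = 12.058 / 2.56
Q = 4.71

Q = 4.71


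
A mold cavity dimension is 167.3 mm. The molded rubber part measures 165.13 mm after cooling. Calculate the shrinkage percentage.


Shrinkage = (mold - part) / mold * 100
= (167.3 - 165.13) / 167.3 * 100
= 2.17 / 167.3 * 100
= 1.3%

1.3%


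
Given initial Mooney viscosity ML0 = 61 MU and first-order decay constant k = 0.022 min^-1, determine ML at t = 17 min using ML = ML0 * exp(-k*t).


ML = ML0 * exp(-k * t)
ML = 61 * exp(-0.022 * 17)
ML = 61 * 0.6880
ML = 41.97 MU

41.97 MU


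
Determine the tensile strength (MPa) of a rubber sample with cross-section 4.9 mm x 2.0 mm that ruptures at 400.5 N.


Area = width * thickness = 4.9 * 2.0 = 9.8 mm^2
TS = force / area = 400.5 / 9.8 = 40.87 MPa

40.87 MPa


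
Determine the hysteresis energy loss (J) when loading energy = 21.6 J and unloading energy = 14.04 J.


Hysteresis loss = loading - unloading
= 21.6 - 14.04
= 7.56 J

7.56 J


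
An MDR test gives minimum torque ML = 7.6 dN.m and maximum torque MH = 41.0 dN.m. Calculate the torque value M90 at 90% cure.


M90 = ML + 0.9 * (MH - ML)
M90 = 7.6 + 0.9 * (41.0 - 7.6)
M90 = 7.6 + 0.9 * 33.4
M90 = 37.66 dN.m

37.66 dN.m


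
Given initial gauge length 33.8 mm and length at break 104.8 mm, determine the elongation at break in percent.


Elongation = (Lf - L0) / L0 * 100
= (104.8 - 33.8) / 33.8 * 100
= 71.0 / 33.8 * 100
= 210.1%

210.1%


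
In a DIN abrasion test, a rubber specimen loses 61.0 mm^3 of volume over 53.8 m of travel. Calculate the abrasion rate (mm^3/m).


Rate = volume_loss / distance
= 61.0 / 53.8
= 1.134 mm^3/m

1.134 mm^3/m


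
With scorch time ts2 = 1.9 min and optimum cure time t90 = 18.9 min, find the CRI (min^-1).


CRI = 100 / (t90 - ts2)
= 100 / (18.9 - 1.9)
= 100 / 17.0
= 5.88 min^-1

5.88 min^-1


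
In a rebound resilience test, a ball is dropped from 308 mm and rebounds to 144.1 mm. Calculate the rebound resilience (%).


Resilience = h_rebound / h_drop * 100
= 144.1 / 308 * 100
= 46.8%

46.8%


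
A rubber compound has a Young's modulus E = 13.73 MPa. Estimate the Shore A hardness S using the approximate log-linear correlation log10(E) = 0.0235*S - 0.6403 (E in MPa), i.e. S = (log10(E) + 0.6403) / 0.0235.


log10(E) = 0.0235*S - 0.6403  =>  S = (log10(E) + 0.6403) / 0.0235
log10(13.73) = 1.137671
S = (1.137671 + 0.6403) / 0.0235 = 1.777971 / 0.0235
S = 75.7

Shore A = 75.7


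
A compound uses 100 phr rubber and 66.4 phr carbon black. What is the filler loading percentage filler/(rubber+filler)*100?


Filler % = filler / (rubber + filler) * 100
= 66.4 / (100 + 66.4) * 100
= 66.4 / 166.4 * 100
= 39.9%

39.9%


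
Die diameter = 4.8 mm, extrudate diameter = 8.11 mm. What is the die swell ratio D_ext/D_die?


Die swell ratio = D_extrudate / D_die
= 8.11 / 4.8
= 1.69

Die swell = 1.69


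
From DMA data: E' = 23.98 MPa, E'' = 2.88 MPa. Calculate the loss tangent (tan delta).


tan delta = E'' / E'
= 2.88 / 23.98
= 0.1201

tan delta = 0.1201


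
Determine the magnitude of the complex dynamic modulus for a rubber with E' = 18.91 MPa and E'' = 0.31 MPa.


|E*| = sqrt(E'^2 + E''^2)
= sqrt(18.91^2 + 0.31^2)
= sqrt(357.5881 + 0.0961)
= 18.913 MPa

18.913 MPa


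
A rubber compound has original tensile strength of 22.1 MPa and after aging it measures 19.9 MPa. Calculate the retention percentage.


Retention = aged / original * 100
= 19.9 / 22.1 * 100
= 90.0%

90.0%


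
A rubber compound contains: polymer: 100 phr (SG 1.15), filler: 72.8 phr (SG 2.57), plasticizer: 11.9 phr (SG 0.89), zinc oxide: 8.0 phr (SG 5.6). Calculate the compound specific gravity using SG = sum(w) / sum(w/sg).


Sum of weights = 192.7
Volume contributions:
  polymer: 100/1.15 = 86.9565
  filler: 72.8/2.57 = 28.3268
  plasticizer: 11.9/0.89 = 13.3708
  zinc oxide: 8.0/5.6 = 1.4286
Sum of volumes = 130.0827
SG = 192.7 / 130.0827 = 1.481

SG = 1.481


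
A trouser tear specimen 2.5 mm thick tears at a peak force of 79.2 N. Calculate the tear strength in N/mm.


Tear strength = force / thickness
= 79.2 / 2.5
= 31.68 N/mm

31.68 N/mm


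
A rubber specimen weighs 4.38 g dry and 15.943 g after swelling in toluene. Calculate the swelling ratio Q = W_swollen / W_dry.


Q = W_swollen / W_dry
Q = 15.943 / 4.38
Q = 3.64

Q = 3.64


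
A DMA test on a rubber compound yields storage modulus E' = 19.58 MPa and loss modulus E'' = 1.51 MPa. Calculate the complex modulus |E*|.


|E*| = sqrt(E'^2 + E''^2)
= sqrt(19.58^2 + 1.51^2)
= sqrt(383.3764 + 2.2801)
= 19.638 MPa

19.638 MPa


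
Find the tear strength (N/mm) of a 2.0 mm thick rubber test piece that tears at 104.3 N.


Tear strength = force / thickness
= 104.3 / 2.0
= 52.15 N/mm

52.15 N/mm


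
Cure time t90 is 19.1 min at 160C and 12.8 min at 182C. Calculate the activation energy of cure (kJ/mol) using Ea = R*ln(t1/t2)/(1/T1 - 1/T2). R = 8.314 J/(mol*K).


T1 = 433.15 K, T2 = 455.15 K
1/T1 - 1/T2 = 1.1159e-04
ln(t1/t2) = ln(19.1/12.8) = 0.4002
Ea = 8.314 * 0.4002 / 1.1159e-04 = 29819.7589 J/mol
Ea = 29.82 kJ/mol

29.82 kJ/mol


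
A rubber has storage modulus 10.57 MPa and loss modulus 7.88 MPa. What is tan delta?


tan delta = E'' / E'
= 7.88 / 10.57
= 0.7455

tan delta = 0.7455


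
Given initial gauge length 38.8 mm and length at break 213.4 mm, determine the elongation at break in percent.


Elongation = (Lf - L0) / L0 * 100
= (213.4 - 38.8) / 38.8 * 100
= 174.6 / 38.8 * 100
= 450.0%

450.0%


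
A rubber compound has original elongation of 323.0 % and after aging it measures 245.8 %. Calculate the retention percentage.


Retention = aged / original * 100
= 245.8 / 323.0 * 100
= 76.1%

76.1%


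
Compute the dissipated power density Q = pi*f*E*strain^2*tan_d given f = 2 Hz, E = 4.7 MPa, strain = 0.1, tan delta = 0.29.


Q = pi * f * E * strain^2 * tan_d
= pi * 2 * 4.7 * 0.1^2 * 0.29
= pi * 2 * 4.7 * 0.0100 * 0.29
= 0.0856

Q = 0.0856


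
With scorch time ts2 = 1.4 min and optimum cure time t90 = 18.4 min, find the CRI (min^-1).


CRI = 100 / (t90 - ts2)
= 100 / (18.4 - 1.4)
= 100 / 17.0
= 5.88 min^-1

5.88 min^-1


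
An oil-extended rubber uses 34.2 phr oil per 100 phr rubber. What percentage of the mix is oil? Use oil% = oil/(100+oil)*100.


Oil % = oil / (100 + oil) * 100
= 34.2 / (100 + 34.2) * 100
= 34.2 / 134.2 * 100
= 25.48%

25.48%


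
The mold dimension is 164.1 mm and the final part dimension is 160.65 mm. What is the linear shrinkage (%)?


Shrinkage = (mold - part) / mold * 100
= (164.1 - 160.65) / 164.1 * 100
= 3.45 / 164.1 * 100
= 2.1%

2.1%


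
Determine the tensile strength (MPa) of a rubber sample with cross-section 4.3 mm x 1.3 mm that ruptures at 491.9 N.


Area = width * thickness = 4.3 * 1.3 = 5.59 mm^2
TS = force / area = 491.9 / 5.59 = 88.0 MPa

88.0 MPa


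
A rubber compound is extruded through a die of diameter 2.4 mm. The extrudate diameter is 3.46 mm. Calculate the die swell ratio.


Die swell ratio = D_extrudate / D_die
= 3.46 / 2.4
= 1.442

Die swell = 1.442


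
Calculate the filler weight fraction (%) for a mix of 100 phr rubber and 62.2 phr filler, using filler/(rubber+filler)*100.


Filler % = filler / (rubber + filler) * 100
= 62.2 / (100 + 62.2) * 100
= 62.2 / 162.2 * 100
= 38.35%

38.35%


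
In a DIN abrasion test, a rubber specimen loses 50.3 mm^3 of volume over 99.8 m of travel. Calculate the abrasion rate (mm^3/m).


Rate = volume_loss / distance
= 50.3 / 99.8
= 0.504 mm^3/m

0.504 mm^3/m


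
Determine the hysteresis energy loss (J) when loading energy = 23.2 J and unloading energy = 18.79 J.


Hysteresis loss = loading - unloading
= 23.2 - 18.79
= 4.41 J

4.41 J


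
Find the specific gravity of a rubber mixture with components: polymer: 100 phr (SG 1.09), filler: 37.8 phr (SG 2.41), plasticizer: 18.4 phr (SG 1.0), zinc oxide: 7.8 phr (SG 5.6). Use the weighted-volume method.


Sum of weights = 164.0
Volume contributions:
  polymer: 100/1.09 = 91.7431
  filler: 37.8/2.41 = 15.6846
  plasticizer: 18.4/1.0 = 18.4000
  zinc oxide: 7.8/5.6 = 1.3929
Sum of volumes = 127.2206
SG = 164.0 / 127.2206 = 1.289

SG = 1.289


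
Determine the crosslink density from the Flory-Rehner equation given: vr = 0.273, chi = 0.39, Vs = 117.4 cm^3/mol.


ln(1 - vr) = ln(1 - 0.273) = -0.3188
Numerator = -((-0.3188) + 0.273 + 0.39 * 0.273^2) = 0.0168
Denominator = 117.4 * (0.273^(1/3) - 0.273/2) = 60.1341
nu = 0.0168 / 60.1341 = 2.7875e-04 mol/cm^3

2.7875e-04 mol/cm^3


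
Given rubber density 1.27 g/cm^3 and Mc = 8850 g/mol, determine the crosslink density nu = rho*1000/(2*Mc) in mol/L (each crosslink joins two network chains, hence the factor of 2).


nu = rho * 1000 / (2 * Mc)
nu = 1.27 * 1000 / (2 * 8850)
nu = 1270.0 / 17700
nu = 0.0718 mol/L

0.0718 mol/L


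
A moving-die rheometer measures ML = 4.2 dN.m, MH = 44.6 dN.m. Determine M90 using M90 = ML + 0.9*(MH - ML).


M90 = ML + 0.9 * (MH - ML)
M90 = 4.2 + 0.9 * (44.6 - 4.2)
M90 = 4.2 + 0.9 * 40.4
M90 = 40.56 dN.m

40.56 dN.m


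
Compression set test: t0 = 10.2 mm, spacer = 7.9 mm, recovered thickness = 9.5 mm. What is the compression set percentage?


CS = (t0 - recovered) / (t0 - ts) * 100
= (10.2 - 9.5) / (10.2 - 7.9) * 100
= 0.7 / 2.3 * 100
= 30.4%

30.4%


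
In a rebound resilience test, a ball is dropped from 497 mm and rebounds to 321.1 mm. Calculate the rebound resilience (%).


Resilience = h_rebound / h_drop * 100
= 321.1 / 497 * 100
= 64.6%

64.6%


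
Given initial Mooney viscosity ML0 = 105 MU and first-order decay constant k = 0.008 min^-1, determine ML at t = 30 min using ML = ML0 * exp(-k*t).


ML = ML0 * exp(-k * t)
ML = 105 * exp(-0.008 * 30)
ML = 105 * 0.7866
ML = 82.6 MU

82.6 MU


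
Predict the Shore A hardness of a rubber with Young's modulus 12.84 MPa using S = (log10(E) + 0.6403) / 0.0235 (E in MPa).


log10(E) = 0.0235*S - 0.6403  =>  S = (log10(E) + 0.6403) / 0.0235
log10(12.84) = 1.108565
S = (1.108565 + 0.6403) / 0.0235 = 1.748865 / 0.0235
S = 74.4

Shore A = 74.4


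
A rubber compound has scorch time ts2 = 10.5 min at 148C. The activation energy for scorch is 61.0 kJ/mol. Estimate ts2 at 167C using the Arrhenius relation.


Convert temperatures: T1 = 148 + 273.15 = 421.15 K, T2 = 167 + 273.15 = 440.15 K
ts2_new = 10.5 * exp(61000 / 8.314 * (1/440.15 - 1/421.15))
1/T2 - 1/T1 = -1.0250e-04
ts2_new = 4.95 min

4.95 min


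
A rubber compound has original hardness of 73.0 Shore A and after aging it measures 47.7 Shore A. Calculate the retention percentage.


Retention = aged / original * 100
= 47.7 / 73.0 * 100
= 65.3%

65.3%


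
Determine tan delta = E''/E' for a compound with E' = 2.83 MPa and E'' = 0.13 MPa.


tan delta = E'' / E'
= 0.13 / 2.83
= 0.0459

tan delta = 0.0459


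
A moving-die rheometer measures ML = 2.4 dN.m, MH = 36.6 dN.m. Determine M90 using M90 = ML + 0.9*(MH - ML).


M90 = ML + 0.9 * (MH - ML)
M90 = 2.4 + 0.9 * (36.6 - 2.4)
M90 = 2.4 + 0.9 * 34.2
M90 = 33.18 dN.m

33.18 dN.m


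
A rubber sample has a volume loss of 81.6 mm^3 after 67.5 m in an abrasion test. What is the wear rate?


Rate = volume_loss / distance
= 81.6 / 67.5
= 1.209 mm^3/m

1.209 mm^3/m


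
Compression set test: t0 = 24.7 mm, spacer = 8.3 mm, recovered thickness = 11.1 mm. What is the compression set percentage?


CS = (t0 - recovered) / (t0 - ts) * 100
= (24.7 - 11.1) / (24.7 - 8.3) * 100
= 13.6 / 16.4 * 100
= 82.9%

82.9%


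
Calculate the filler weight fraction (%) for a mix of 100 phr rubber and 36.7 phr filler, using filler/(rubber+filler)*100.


Filler % = filler / (rubber + filler) * 100
= 36.7 / (100 + 36.7) * 100
= 36.7 / 136.7 * 100
= 26.85%

26.85%


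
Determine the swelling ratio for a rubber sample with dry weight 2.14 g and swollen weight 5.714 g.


Q = W_swollen / W_dry
Q = 5.714 / 2.14
Q = 2.67

Q = 2.67


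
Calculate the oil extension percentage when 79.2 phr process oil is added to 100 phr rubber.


Oil % = oil / (100 + oil) * 100
= 79.2 / (100 + 79.2) * 100
= 79.2 / 179.2 * 100
= 44.2%

44.2%


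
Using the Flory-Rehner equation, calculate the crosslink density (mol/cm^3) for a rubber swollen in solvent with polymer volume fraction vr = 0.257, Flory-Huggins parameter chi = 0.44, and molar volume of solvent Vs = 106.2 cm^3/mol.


ln(1 - vr) = ln(1 - 0.257) = -0.2971
Numerator = -((-0.2971) + 0.257 + 0.44 * 0.257^2) = 0.0110
Denominator = 106.2 * (0.257^(1/3) - 0.257/2) = 53.8738
nu = 0.0110 / 53.8738 = 2.0414e-04 mol/cm^3

2.0414e-04 mol/cm^3


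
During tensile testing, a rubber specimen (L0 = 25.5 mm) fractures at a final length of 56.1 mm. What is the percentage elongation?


Elongation = (Lf - L0) / L0 * 100
= (56.1 - 25.5) / 25.5 * 100
= 30.6 / 25.5 * 100
= 120.0%

120.0%


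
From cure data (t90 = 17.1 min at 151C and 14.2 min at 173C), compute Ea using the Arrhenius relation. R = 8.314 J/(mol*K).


T1 = 424.15 K, T2 = 446.15 K
1/T1 - 1/T2 = 1.1626e-04
ln(t1/t2) = ln(17.1/14.2) = 0.1858
Ea = 8.314 * 0.1858 / 1.1626e-04 = 13289.8085 J/mol
Ea = 13.29 kJ/mol

13.29 kJ/mol


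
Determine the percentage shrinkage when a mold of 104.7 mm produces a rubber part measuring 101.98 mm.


Shrinkage = (mold - part) / mold * 100
= (104.7 - 101.98) / 104.7 * 100
= 2.72 / 104.7 * 100
= 2.6%

2.6%


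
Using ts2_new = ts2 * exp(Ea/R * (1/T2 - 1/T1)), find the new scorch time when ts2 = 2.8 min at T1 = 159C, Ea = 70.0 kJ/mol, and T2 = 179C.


Convert temperatures: T1 = 159 + 273.15 = 432.15 K, T2 = 179 + 273.15 = 452.15 K
ts2_new = 2.8 * exp(70000 / 8.314 * (1/452.15 - 1/432.15))
1/T2 - 1/T1 = -1.0236e-04
ts2_new = 1.18 min

1.18 min


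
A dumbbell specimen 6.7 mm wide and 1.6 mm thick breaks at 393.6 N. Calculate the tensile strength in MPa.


Area = width * thickness = 6.7 * 1.6 = 10.72 mm^2
TS = force / area = 393.6 / 10.72 = 36.72 MPa

36.72 MPa


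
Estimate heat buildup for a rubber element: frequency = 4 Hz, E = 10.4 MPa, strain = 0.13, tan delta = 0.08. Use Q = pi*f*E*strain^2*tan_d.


Q = pi * f * E * strain^2 * tan_d
= pi * 4 * 10.4 * 0.13^2 * 0.08
= pi * 4 * 10.4 * 0.0169 * 0.08
= 0.1767

Q = 0.1767


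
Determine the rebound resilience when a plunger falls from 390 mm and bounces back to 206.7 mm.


Resilience = h_rebound / h_drop * 100
= 206.7 / 390 * 100
= 53.0%

53.0%


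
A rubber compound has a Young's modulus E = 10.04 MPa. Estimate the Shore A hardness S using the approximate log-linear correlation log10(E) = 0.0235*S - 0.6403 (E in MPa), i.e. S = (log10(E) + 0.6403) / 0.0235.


log10(E) = 0.0235*S - 0.6403  =>  S = (log10(E) + 0.6403) / 0.0235
log10(10.04) = 1.001734
S = (1.001734 + 0.6403) / 0.0235 = 1.642034 / 0.0235
S = 69.9

Shore A = 69.9


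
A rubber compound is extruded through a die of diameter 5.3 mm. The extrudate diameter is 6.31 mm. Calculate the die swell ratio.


Die swell ratio = D_extrudate / D_die
= 6.31 / 5.3
= 1.191

Die swell = 1.191


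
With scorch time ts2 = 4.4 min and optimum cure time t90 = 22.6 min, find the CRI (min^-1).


CRI = 100 / (t90 - ts2)
= 100 / (22.6 - 4.4)
= 100 / 18.2
= 5.49 min^-1

5.49 min^-1


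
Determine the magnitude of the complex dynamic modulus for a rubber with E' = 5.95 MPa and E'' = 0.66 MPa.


|E*| = sqrt(E'^2 + E''^2)
= sqrt(5.95^2 + 0.66^2)
= sqrt(35.4025 + 0.4356)
= 5.986 MPa

5.986 MPa


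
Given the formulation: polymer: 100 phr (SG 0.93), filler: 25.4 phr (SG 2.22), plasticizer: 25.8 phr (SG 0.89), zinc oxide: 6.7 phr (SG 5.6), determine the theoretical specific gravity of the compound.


Sum of weights = 157.9
Volume contributions:
  polymer: 100/0.93 = 107.5269
  filler: 25.4/2.22 = 11.4414
  plasticizer: 25.8/0.89 = 28.9888
  zinc oxide: 6.7/5.6 = 1.1964
Sum of volumes = 149.1535
SG = 157.9 / 149.1535 = 1.059

SG = 1.059


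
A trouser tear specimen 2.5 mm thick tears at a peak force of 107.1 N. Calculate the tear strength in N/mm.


Tear strength = force / thickness
= 107.1 / 2.5
= 42.84 N/mm

42.84 N/mm


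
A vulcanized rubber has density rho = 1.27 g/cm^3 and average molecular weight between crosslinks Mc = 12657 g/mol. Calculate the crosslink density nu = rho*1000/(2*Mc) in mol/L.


nu = rho * 1000 / (2 * Mc)
nu = 1.27 * 1000 / (2 * 12657)
nu = 1270.0 / 25314
nu = 0.0502 mol/L

0.0502 mol/L


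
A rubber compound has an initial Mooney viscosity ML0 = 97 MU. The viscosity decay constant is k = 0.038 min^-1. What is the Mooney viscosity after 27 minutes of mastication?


ML = ML0 * exp(-k * t)
ML = 97 * exp(-0.038 * 27)
ML = 97 * 0.3584
ML = 34.77 MU

34.77 MU


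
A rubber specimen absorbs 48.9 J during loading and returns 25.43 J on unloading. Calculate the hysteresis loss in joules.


Hysteresis loss = loading - unloading
= 48.9 - 25.43
= 23.47 J

23.47 J


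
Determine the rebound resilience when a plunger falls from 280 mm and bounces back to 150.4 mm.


Resilience = h_rebound / h_drop * 100
= 150.4 / 280 * 100
= 53.7%

53.7%


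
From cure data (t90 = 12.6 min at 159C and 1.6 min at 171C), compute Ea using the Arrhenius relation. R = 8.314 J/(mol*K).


T1 = 432.15 K, T2 = 444.15 K
1/T1 - 1/T2 = 6.2520e-05
ln(t1/t2) = ln(12.6/1.6) = 2.0637
Ea = 8.314 * 2.0637 / 6.2520e-05 = 274434.1088 J/mol
Ea = 274.43 kJ/mol

274.43 kJ/mol


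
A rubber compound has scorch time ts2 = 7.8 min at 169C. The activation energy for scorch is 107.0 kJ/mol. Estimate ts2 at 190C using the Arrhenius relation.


Convert temperatures: T1 = 169 + 273.15 = 442.15 K, T2 = 190 + 273.15 = 463.15 K
ts2_new = 7.8 * exp(107000 / 8.314 * (1/463.15 - 1/442.15))
1/T2 - 1/T1 = -1.0255e-04
ts2_new = 2.08 min

2.08 min


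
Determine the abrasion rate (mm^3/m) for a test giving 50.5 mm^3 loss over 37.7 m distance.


Rate = volume_loss / distance
= 50.5 / 37.7
= 1.34 mm^3/m

1.34 mm^3/m


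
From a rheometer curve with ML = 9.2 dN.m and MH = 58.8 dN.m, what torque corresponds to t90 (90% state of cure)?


M90 = ML + 0.9 * (MH - ML)
M90 = 9.2 + 0.9 * (58.8 - 9.2)
M90 = 9.2 + 0.9 * 49.6
M90 = 53.84 dN.m

53.84 dN.m


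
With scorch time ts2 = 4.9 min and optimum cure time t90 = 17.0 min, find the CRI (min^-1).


CRI = 100 / (t90 - ts2)
= 100 / (17.0 - 4.9)
= 100 / 12.1
= 8.26 min^-1

8.26 min^-1


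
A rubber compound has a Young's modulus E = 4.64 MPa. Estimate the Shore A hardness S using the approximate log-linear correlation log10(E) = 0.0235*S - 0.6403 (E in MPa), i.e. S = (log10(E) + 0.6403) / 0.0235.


log10(E) = 0.0235*S - 0.6403  =>  S = (log10(E) + 0.6403) / 0.0235
log10(4.64) = 0.666518
S = (0.666518 + 0.6403) / 0.0235 = 1.306818 / 0.0235
S = 55.6

Shore A = 55.6


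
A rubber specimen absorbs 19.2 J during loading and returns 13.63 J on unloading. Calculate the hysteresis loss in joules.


Hysteresis loss = loading - unloading
= 19.2 - 13.63
= 5.57 J

5.57 J


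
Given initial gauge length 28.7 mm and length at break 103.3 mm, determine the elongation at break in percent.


Elongation = (Lf - L0) / L0 * 100
= (103.3 - 28.7) / 28.7 * 100
= 74.6 / 28.7 * 100
= 259.9%

259.9%


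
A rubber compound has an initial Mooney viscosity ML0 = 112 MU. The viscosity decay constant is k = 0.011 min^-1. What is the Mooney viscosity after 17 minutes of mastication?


ML = ML0 * exp(-k * t)
ML = 112 * exp(-0.011 * 17)
ML = 112 * 0.8294
ML = 92.9 MU

92.9 MU


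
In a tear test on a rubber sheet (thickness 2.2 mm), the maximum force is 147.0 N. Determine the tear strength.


Tear strength = force / thickness
= 147.0 / 2.2
= 66.82 N/mm

66.82 N/mm


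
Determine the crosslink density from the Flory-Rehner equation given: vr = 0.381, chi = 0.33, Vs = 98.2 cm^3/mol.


ln(1 - vr) = ln(1 - 0.381) = -0.4797
Numerator = -((-0.4797) + 0.381 + 0.33 * 0.381^2) = 0.0507
Denominator = 98.2 * (0.381^(1/3) - 0.381/2) = 52.4830
nu = 0.0507 / 52.4830 = 9.6692e-04 mol/cm^3

9.6692e-04 mol/cm^3


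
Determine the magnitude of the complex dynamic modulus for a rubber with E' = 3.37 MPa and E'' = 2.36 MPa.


|E*| = sqrt(E'^2 + E''^2)
= sqrt(3.37^2 + 2.36^2)
= sqrt(11.3569 + 5.5696)
= 4.114 MPa

4.114 MPa


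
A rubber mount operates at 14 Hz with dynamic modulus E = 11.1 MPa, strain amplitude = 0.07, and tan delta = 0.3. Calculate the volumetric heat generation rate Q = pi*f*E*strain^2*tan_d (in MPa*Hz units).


Q = pi * f * E * strain^2 * tan_d
= pi * 14 * 11.1 * 0.07^2 * 0.3
= pi * 14 * 11.1 * 0.0049 * 0.3
= 0.7177

Q = 0.7177


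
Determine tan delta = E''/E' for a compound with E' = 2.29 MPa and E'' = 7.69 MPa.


tan delta = E'' / E'
= 7.69 / 2.29
= 3.3581

tan delta = 3.3581


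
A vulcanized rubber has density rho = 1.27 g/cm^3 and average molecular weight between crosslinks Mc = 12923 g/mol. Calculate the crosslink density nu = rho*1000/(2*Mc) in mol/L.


nu = rho * 1000 / (2 * Mc)
nu = 1.27 * 1000 / (2 * 12923)
nu = 1270.0 / 25846
nu = 0.0491 mol/L

0.0491 mol/L


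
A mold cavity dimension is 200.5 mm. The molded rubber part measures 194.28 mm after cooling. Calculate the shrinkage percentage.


Shrinkage = (mold - part) / mold * 100
= (200.5 - 194.28) / 200.5 * 100
= 6.22 / 200.5 * 100
= 3.1%

3.1%


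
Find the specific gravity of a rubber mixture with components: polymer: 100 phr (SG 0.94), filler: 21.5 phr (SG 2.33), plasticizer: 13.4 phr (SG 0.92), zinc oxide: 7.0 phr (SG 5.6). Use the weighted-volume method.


Sum of weights = 141.9
Volume contributions:
  polymer: 100/0.94 = 106.3830
  filler: 21.5/2.33 = 9.2275
  plasticizer: 13.4/0.92 = 14.5652
  zinc oxide: 7.0/5.6 = 1.2500
Sum of volumes = 131.4257
SG = 141.9 / 131.4257 = 1.08

SG = 1.08


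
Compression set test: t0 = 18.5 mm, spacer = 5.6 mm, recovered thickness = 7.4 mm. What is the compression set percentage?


CS = (t0 - recovered) / (t0 - ts) * 100
= (18.5 - 7.4) / (18.5 - 5.6) * 100
= 11.1 / 12.9 * 100
= 86.0%

86.0%


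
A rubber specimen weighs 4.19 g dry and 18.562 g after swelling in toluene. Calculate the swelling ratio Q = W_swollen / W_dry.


Q = W_swollen / W_dry
Q = 18.562 / 4.19
Q = 4.43

Q = 4.43


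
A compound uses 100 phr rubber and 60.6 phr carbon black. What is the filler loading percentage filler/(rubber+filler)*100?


Filler % = filler / (rubber + filler) * 100
= 60.6 / (100 + 60.6) * 100
= 60.6 / 160.6 * 100
= 37.73%

37.73%


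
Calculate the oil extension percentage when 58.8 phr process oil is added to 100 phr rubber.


Oil % = oil / (100 + oil) * 100
= 58.8 / (100 + 58.8) * 100
= 58.8 / 158.8 * 100
= 37.03%

37.03%


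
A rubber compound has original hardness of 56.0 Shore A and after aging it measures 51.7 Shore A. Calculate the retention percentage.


Retention = aged / original * 100
= 51.7 / 56.0 * 100
= 92.3%

92.3%


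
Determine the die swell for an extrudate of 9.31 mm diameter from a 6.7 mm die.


Die swell ratio = D_extrudate / D_die
= 9.31 / 6.7
= 1.39

Die swell = 1.39


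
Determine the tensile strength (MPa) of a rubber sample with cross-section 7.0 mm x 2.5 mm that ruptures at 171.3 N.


Area = width * thickness = 7.0 * 2.5 = 17.5 mm^2
TS = force / area = 171.3 / 17.5 = 9.79 MPa

9.79 MPa


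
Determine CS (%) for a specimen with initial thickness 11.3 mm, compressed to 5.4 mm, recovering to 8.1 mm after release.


CS = (t0 - recovered) / (t0 - ts) * 100
= (11.3 - 8.1) / (11.3 - 5.4) * 100
= 3.2 / 5.9 * 100
= 54.2%

54.2%


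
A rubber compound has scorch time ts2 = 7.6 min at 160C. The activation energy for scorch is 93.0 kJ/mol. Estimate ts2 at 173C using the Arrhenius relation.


Convert temperatures: T1 = 160 + 273.15 = 433.15 K, T2 = 173 + 273.15 = 446.15 K
ts2_new = 7.6 * exp(93000 / 8.314 * (1/446.15 - 1/433.15))
1/T2 - 1/T1 = -6.7270e-05
ts2_new = 3.58 min

3.58 min


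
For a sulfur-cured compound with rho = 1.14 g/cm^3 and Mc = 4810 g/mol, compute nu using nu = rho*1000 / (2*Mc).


nu = rho * 1000 / (2 * Mc)
nu = 1.14 * 1000 / (2 * 4810)
nu = 1140.0 / 9620
nu = 0.1185 mol/L

0.1185 mol/L


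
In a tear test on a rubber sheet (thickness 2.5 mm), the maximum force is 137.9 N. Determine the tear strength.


Tear strength = force / thickness
= 137.9 / 2.5
= 55.16 N/mm

55.16 N/mm


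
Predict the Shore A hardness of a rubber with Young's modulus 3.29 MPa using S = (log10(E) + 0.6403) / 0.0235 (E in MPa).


log10(E) = 0.0235*S - 0.6403  =>  S = (log10(E) + 0.6403) / 0.0235
log10(3.29) = 0.517196
S = (0.517196 + 0.6403) / 0.0235 = 1.157496 / 0.0235
S = 49.3

Shore A = 49.3


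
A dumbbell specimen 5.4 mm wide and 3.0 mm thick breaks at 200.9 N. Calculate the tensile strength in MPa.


Area = width * thickness = 5.4 * 3.0 = 16.2 mm^2
TS = force / area = 200.9 / 16.2 = 12.4 MPa

12.4 MPa


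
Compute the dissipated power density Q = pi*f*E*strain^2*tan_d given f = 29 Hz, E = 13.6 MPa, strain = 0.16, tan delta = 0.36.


Q = pi * f * E * strain^2 * tan_d
= pi * 29 * 13.6 * 0.16^2 * 0.36
= pi * 29 * 13.6 * 0.0256 * 0.36
= 11.4190

Q = 11.4190


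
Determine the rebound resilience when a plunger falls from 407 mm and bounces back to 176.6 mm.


Resilience = h_rebound / h_drop * 100
= 176.6 / 407 * 100
= 43.4%

43.4%


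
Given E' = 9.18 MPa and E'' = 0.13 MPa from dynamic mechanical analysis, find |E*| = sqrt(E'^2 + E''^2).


|E*| = sqrt(E'^2 + E''^2)
= sqrt(9.18^2 + 0.13^2)
= sqrt(84.2724 + 0.0169)
= 9.181 MPa

9.181 MPa


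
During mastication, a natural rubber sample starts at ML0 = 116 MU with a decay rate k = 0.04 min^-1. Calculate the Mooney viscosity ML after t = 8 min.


ML = ML0 * exp(-k * t)
ML = 116 * exp(-0.04 * 8)
ML = 116 * 0.7261
ML = 84.23 MU

84.23 MU


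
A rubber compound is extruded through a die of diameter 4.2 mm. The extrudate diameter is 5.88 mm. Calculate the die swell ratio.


Die swell ratio = D_extrudate / D_die
= 5.88 / 4.2
= 1.4

Die swell = 1.4


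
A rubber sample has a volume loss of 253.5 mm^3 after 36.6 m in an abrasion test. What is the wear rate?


Rate = volume_loss / distance
= 253.5 / 36.6
= 6.926 mm^3/m

6.926 mm^3/m


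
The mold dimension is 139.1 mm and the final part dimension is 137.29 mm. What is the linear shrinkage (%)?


Shrinkage = (mold - part) / mold * 100
= (139.1 - 137.29) / 139.1 * 100
= 1.81 / 139.1 * 100
= 1.3%

1.3%


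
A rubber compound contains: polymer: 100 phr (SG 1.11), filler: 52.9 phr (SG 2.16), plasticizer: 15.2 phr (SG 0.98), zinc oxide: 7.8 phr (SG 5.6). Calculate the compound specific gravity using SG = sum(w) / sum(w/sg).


Sum of weights = 175.9
Volume contributions:
  polymer: 100/1.11 = 90.0901
  filler: 52.9/2.16 = 24.4907
  plasticizer: 15.2/0.98 = 15.5102
  zinc oxide: 7.8/5.6 = 1.3929
Sum of volumes = 131.4839
SG = 175.9 / 131.4839 = 1.338

SG = 1.338


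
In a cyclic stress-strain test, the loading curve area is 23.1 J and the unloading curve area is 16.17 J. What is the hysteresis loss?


Hysteresis loss = loading - unloading
= 23.1 - 16.17
= 6.93 J

6.93 J


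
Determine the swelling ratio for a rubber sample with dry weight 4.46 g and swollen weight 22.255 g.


Q = W_swollen / W_dry
Q = 22.255 / 4.46
Q = 4.99

Q = 4.99


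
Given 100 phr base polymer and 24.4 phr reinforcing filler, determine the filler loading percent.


Filler % = filler / (rubber + filler) * 100
= 24.4 / (100 + 24.4) * 100
= 24.4 / 124.4 * 100
= 19.61%

19.61%


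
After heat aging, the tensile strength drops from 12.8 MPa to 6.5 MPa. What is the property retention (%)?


Retention = aged / original * 100
= 6.5 / 12.8 * 100
= 50.8%

50.8%


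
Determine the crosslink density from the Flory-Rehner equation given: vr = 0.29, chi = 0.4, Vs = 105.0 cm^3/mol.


ln(1 - vr) = ln(1 - 0.29) = -0.3425
Numerator = -((-0.3425) + 0.29 + 0.4 * 0.29^2) = 0.0189
Denominator = 105.0 * (0.29^(1/3) - 0.29/2) = 54.2756
nu = 0.0189 / 54.2756 = 3.4731e-04 mol/cm^3

3.4731e-04 mol/cm^3


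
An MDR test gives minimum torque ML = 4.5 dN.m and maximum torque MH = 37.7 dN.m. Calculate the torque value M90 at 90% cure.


M90 = ML + 0.9 * (MH - ML)
M90 = 4.5 + 0.9 * (37.7 - 4.5)
M90 = 4.5 + 0.9 * 33.2
M90 = 34.38 dN.m

34.38 dN.m


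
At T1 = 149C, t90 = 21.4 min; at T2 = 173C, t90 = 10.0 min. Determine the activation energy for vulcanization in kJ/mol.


T1 = 422.15 K, T2 = 446.15 K
1/T1 - 1/T2 = 1.2743e-04
ln(t1/t2) = ln(21.4/10.0) = 0.7608
Ea = 8.314 * 0.7608 / 1.2743e-04 = 49638.6888 J/mol
Ea = 49.64 kJ/mol

49.64 kJ/mol


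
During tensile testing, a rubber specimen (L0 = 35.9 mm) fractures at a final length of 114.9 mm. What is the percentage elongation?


Elongation = (Lf - L0) / L0 * 100
= (114.9 - 35.9) / 35.9 * 100
= 79.0 / 35.9 * 100
= 220.1%

220.1%


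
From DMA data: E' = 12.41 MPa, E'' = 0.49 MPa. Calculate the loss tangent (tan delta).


tan delta = E'' / E'
= 0.49 / 12.41
= 0.0395

tan delta = 0.0395


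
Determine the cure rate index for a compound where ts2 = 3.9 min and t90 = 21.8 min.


CRI = 100 / (t90 - ts2)
= 100 / (21.8 - 3.9)
= 100 / 17.9
= 5.59 min^-1

5.59 min^-1


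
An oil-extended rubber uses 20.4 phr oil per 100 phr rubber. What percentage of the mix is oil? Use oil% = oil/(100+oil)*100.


Oil % = oil / (100 + oil) * 100
= 20.4 / (100 + 20.4) * 100
= 20.4 / 120.4 * 100
= 16.94%

16.94%


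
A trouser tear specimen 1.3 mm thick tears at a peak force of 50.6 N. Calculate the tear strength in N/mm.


Tear strength = force / thickness
= 50.6 / 1.3
= 38.92 N/mm

38.92 N/mm


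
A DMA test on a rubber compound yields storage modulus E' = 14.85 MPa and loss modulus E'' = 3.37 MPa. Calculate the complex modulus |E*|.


|E*| = sqrt(E'^2 + E''^2)
= sqrt(14.85^2 + 3.37^2)
= sqrt(220.5225 + 11.3569)
= 15.228 MPa

15.228 MPa


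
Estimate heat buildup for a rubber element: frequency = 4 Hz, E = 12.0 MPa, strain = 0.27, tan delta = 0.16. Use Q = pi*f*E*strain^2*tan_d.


Q = pi * f * E * strain^2 * tan_d
= pi * 4 * 12.0 * 0.27^2 * 0.16
= pi * 4 * 12.0 * 0.0729 * 0.16
= 1.7589

Q = 1.7589


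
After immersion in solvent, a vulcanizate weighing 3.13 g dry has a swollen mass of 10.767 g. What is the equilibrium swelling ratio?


Q = W_swollen / W_dry
Q = 10.767 / 3.13
Q = 3.44

Q = 3.44


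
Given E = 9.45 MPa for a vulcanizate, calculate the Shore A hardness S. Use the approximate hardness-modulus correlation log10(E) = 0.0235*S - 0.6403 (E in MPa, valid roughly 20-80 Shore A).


log10(E) = 0.0235*S - 0.6403  =>  S = (log10(E) + 0.6403) / 0.0235
log10(9.45) = 0.975432
S = (0.975432 + 0.6403) / 0.0235 = 1.615732 / 0.0235
S = 68.8

Shore A = 68.8


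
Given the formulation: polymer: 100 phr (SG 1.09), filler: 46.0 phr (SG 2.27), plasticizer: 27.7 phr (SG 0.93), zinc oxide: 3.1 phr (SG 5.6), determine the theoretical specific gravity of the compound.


Sum of weights = 176.8
Volume contributions:
  polymer: 100/1.09 = 91.7431
  filler: 46.0/2.27 = 20.2643
  plasticizer: 27.7/0.93 = 29.7849
  zinc oxide: 3.1/5.6 = 0.5536
Sum of volumes = 142.3460
SG = 176.8 / 142.3460 = 1.242

SG = 1.242
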